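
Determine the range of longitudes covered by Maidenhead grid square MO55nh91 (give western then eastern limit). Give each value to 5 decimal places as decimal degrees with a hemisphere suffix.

Field M=12, O=14: +12·20° lon, +14·10° lat → SW at lon 60°, lat 50°.
Square 5, 5: +5·2° lon, +5·1° lat → SW at lon 70°, lat 55°.
Subsquare n=13, h=7: +13·0.0833333° lon, +7·0.0416667° lat → SW at lon 71.0833°, lat 55.2917°.
Extended square 9, 1: +9·0.00833333° lon, +1·0.00416667° lat → SW at lon 71.1583°, lat 55.2958°.
Cell spans 0.00833333° lon × 0.00416667° lat.
west 71.15833° E, east 71.16667° E.

71.15833° E, 71.16667° E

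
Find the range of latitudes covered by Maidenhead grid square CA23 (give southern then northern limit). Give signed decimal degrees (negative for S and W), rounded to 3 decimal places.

-87.000, -86.000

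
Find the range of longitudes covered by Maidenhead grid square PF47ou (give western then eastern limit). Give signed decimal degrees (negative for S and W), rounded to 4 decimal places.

129.1667, 129.2500

Field P=15, F=5: +15·20° lon, +5·10° lat → SW at lon 120°, lat -40°.
Square 4, 7: +4·2° lon, +7·1° lat → SW at lon 128°, lat -33°.
Subsquare o=14, u=20: +14·0.0833333° lon, +20·0.0416667° lat → SW at lon 129.167°, lat -32.1667°.
Cell spans 0.0833333° lon × 0.0416667° lat.
west 129.1667, east 129.2500.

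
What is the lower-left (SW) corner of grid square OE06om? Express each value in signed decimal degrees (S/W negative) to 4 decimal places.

-43.5000, 101.1667

Field O=14, E=4: +14·20° lon, +4·10° lat → SW at lon 100°, lat -50°.
Square 0, 6: +0·2° lon, +6·1° lat → SW at lon 100°, lat -44°.
Subsquare o=14, m=12: +14·0.0833333° lon, +12·0.0416667° lat → SW at lon 101.167°, lat -43.5°.
latitude -43.5000, longitude 101.1667.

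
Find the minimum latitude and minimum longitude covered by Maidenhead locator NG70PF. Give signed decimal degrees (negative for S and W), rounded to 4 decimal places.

-29.7917, 95.2500

Field N=13, G=6: +13·20° lon, +6·10° lat → SW at lon 80°, lat -30°.
Square 7, 0: +7·2° lon, +0·1° lat → SW at lon 94°, lat -30°.
Subsquare p=15, f=5: +15·0.0833333° lon, +5·0.0416667° lat → SW at lon 95.25°, lat -29.7917°.
latitude -29.7917, longitude 95.2500.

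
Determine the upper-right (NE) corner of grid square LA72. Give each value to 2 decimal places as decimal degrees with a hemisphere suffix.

87.00° S, 56.00° E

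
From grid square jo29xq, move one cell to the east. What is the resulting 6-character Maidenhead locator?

Longitude subsquare x = 23; +1 → 24, wraps to 0 = a, carry into square.
Longitude square 2; +1 → 3.
The latitude characters are unchanged.

JO39aq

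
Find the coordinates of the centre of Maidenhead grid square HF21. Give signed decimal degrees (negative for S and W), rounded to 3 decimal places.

Field H=7, F=5: +7·20° lon, +5·10° lat → SW at lon -40°, lat -40°.
Square 2, 1: +2·2° lon, +1·1° lat → SW at lon -36°, lat -39°.
Cell spans 2° lon × 1° lat. Centre is SW corner plus half of each.
latitude -38.500, longitude -35.000.

-38.500, -35.000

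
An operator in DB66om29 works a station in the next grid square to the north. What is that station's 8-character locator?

DB66on20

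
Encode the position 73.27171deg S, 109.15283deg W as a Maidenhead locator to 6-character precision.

DB56kr

Offset from 180°W / 90°S: lon 70.8472°, lat 16.7283°.
Field: 70.8472/20 → 3 → D, 16.7283/10 → 1 → B; chars DB.
Square: 10.8472/2 → 5, 6.7283/1 → 6; chars 56.
Subsquare: 0.8472/0.0833333 → 10 → k, 0.7283/0.0416667 → 17 → r; chars kr.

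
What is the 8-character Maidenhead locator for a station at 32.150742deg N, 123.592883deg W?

CM82ed86

Add 180° to longitude and 90° to latitude: 56.40712, 122.15074.
Field (20°×10°, letters A–R): 56.40712/20 → 2 → C, 122.15074/10 → 12 → M; chars CM.
Square (2°×1°, digits 0–9): 16.40712/2 → 8, 2.15074/1 → 2; chars 82.
Subsquare (5′×2.5′, letters a–x): 0.40712/0.0833333 → 4 → e, 0.15074/0.0416667 → 3 → d; chars ed.
Extended square (30″×15″, digits 0–9): 0.07378/0.00833333 → 8, 0.02574/0.00416667 → 6; chars 86.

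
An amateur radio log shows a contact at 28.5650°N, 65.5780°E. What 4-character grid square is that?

ML28

Offset from 180°W / 90°S: lon 245.58°, lat 118.56°.
Field (20°×10°, letters A–R): lon ⌊245.58/20⌋ = 12 → M; lat ⌊118.56/10⌋ = 11 → L.
Square (2°×1°, digits 0–9): lon ⌊5.58/2⌋ = 2; lat ⌊8.56/1⌋ = 8.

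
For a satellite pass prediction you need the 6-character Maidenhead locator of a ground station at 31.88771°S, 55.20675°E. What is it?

LF78oc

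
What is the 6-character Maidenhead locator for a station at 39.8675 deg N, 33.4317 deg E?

KM69ru

Shift to the Maidenhead origin (180°W, 90°S): lon 213.4317, lat 129.8675.
Field (20°×10°, letters A–R): 213.4317/20 → 10 → K, 129.8675/10 → 12 → M; chars KM.
Square (2°×1°, digits 0–9): 13.4317/2 → 6, 9.8675/1 → 9; chars 69.
Subsquare (5′×2.5′, letters a–x): 1.4317/0.0833333 → 17 → r, 0.8675/0.0416667 → 20 → u; chars ru.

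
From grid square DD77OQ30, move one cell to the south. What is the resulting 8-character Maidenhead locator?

DD77op39

Latitude extended square 0; −1 → -1, wraps to 9, carry into subsquare.
Latitude subsquare q = 16; −1 → 15 = p.
The longitude characters are unchanged.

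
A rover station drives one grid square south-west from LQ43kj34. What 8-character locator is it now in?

Longitude extended square 3; −1 → 2.
Latitude extended square 4; −1 → 3.

LQ43kj23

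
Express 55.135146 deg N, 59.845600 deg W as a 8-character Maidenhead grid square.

GO05bd82

Offset from 180°W / 90°S: lon 120.15440°, lat 145.13515°.
Field: lon ⌊120.15440/20⌋ = 6 → G; lat ⌊145.13515/10⌋ = 14 → O.
Square: lon ⌊0.15440/2⌋ = 0; lat ⌊5.13515/1⌋ = 5.
Subsquare: lon ⌊0.15440/0.0833333⌋ = 1 → b; lat ⌊0.13515/0.0416667⌋ = 3 → d.
Extended square: lon ⌊0.07107/0.00833333⌋ = 8; lat ⌊0.01015/0.00416667⌋ = 2.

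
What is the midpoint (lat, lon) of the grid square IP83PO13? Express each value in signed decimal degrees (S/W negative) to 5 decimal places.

63.59792, -2.73750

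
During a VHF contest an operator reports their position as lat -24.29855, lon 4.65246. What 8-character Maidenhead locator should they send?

JG25hq88

Offset from 180°W / 90°S: lon 184.65246°, lat 65.70145°.
Field: 184.65246/20 → 9 → J, 65.70145/10 → 6 → G; chars JG.
Square: 4.65246/2 → 2, 5.70145/1 → 5; chars 25.
Subsquare: 0.65246/0.0833333 → 7 → h, 0.70145/0.0416667 → 16 → q; chars hq.
Extended square: 0.06913/0.00833333 → 8, 0.03478/0.00416667 → 8; chars 88.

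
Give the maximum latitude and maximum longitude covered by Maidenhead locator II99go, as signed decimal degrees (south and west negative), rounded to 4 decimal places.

Field I=8, I=8: +8·20° lon, +8·10° lat → SW at lon -20°, lat -10°.
Square 9, 9: +9·2° lon, +9·1° lat → SW at lon -2°, lat -1°.
Subsquare g=6, o=14: +6·0.0833333° lon, +14·0.0416667° lat → SW at lon -1.5°, lat -0.416667°.
Cell spans 0.0833333° lon × 0.0416667° lat. NE corner is SW corner plus one full cell.
latitude -0.3750, longitude -1.4167.

-0.3750, -1.4167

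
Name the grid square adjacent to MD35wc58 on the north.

MD35wc59

Latitude extended square 8; +1 → 9.
The longitude characters are unchanged.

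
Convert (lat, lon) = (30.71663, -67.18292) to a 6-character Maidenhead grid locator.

Add 180° to longitude and 90° to latitude: 112.8171, 120.7166.
Field: lon ⌊112.8171/20⌋ = 5 → F; lat ⌊120.7166/10⌋ = 12 → M.
Square: lon ⌊12.8171/2⌋ = 6; lat ⌊0.7166/1⌋ = 0.
Subsquare: lon ⌊0.8171/0.0833333⌋ = 9 → j; lat ⌊0.7166/0.0416667⌋ = 17 → r.

FM60jr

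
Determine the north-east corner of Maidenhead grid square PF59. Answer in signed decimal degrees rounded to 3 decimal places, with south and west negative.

-30.000, 132.000

Field P=15, F=5: +15·20° lon, +5·10° lat → SW at lon 120°, lat -40°.
Square 5, 9: +5·2° lon, +9·1° lat → SW at lon 130°, lat -31°.
Cell spans 2° lon × 1° lat. NE corner is SW corner plus one full cell.
latitude -30.000, longitude 132.000.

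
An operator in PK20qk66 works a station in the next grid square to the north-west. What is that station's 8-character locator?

PK20qk57

Longitude extended square 6; −1 → 5.
Latitude extended square 6; +1 → 7.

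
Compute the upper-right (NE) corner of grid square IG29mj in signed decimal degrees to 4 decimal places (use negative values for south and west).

-20.5833, -14.9167

Field I=8, G=6: +8·20° lon, +6·10° lat → SW at lon -20°, lat -30°.
Square 2, 9: +2·2° lon, +9·1° lat → SW at lon -16°, lat -21°.
Subsquare m=12, j=9: +12·0.0833333° lon, +9·0.0416667° lat → SW at lon -15°, lat -20.625°.
Cell spans 0.0833333° lon × 0.0416667° lat. NE corner is SW corner plus one full cell.
latitude -20.5833, longitude -14.9167.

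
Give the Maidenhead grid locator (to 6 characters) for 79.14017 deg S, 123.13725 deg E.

Shift to the Maidenhead origin (180°W, 90°S): lon 303.1372, lat 10.8598.
Field (20°×10°, letters A–R): lon ⌊303.1372/20⌋ = 15 → P; lat ⌊10.8598/10⌋ = 1 → B.
Square (2°×1°, digits 0–9): lon ⌊3.1372/2⌋ = 1; lat ⌊0.8598/1⌋ = 0.
Subsquare (5′×2.5′, letters a–x): lon ⌊1.1372/0.0833333⌋ = 13 → n; lat ⌊0.8598/0.0416667⌋ = 20 → u.

PB10nu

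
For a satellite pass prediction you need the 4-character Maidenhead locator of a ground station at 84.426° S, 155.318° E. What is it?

Add 180° to longitude and 90° to latitude: 335.32, 5.57.
Field (20°×10°, letters A–R): lon ⌊335.32/20⌋ = 16 → Q; lat ⌊5.57/10⌋ = 0 → A.
Square (2°×1°, digits 0–9): lon ⌊15.32/2⌋ = 7; lat ⌊5.57/1⌋ = 5.

QA75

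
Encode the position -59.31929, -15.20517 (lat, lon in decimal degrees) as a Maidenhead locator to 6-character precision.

ID20jq

Add 180° to longitude and 90° to latitude: 164.7948, 30.6807.
Field: lon ⌊164.7948/20⌋ = 8 → I; lat ⌊30.6807/10⌋ = 3 → D.
Square: lon ⌊4.7948/2⌋ = 2; lat ⌊0.6807/1⌋ = 0.
Subsquare: lon ⌊0.7948/0.0833333⌋ = 9 → j; lat ⌊0.6807/0.0416667⌋ = 16 → q.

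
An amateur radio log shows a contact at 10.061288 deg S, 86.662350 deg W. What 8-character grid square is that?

Offset from 180°W / 90°S: lon 93.33765°, lat 79.93871°.
Field (20°×10°, letters A–R): lon ⌊93.33765/20⌋ = 4 → E; lat ⌊79.93871/10⌋ = 7 → H.
Square (2°×1°, digits 0–9): lon ⌊13.33765/2⌋ = 6; lat ⌊9.93871/1⌋ = 9.
Subsquare (5′×2.5′, letters a–x): lon ⌊1.33765/0.0833333⌋ = 16 → q; lat ⌊0.93871/0.0416667⌋ = 22 → w.
Extended square (30″×15″, digits 0–9): lon ⌊0.00432/0.00833333⌋ = 0; lat ⌊0.02205/0.00416667⌋ = 5.

EH69qw05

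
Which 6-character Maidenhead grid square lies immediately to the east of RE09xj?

RE19aj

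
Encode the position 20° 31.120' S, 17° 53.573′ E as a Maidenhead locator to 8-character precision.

JG89wl75

Shift to the Maidenhead origin (180°W, 90°S): lon 197.89288, lat 69.48133.
Field: lon ⌊197.89288/20⌋ = 9 → J; lat ⌊69.48133/10⌋ = 6 → G.
Square: lon ⌊17.89288/2⌋ = 8; lat ⌊9.48133/1⌋ = 9.
Subsquare: lon ⌊1.89288/0.0833333⌋ = 22 → w; lat ⌊0.48133/0.0416667⌋ = 11 → l.
Extended square: lon ⌊0.05955/0.00833333⌋ = 7; lat ⌊0.02300/0.00416667⌋ = 5.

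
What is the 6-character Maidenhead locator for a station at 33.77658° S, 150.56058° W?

Add 180° to longitude and 90° to latitude: 29.4394, 56.2234.
Field: 29.4394/20 → 1 → B, 56.2234/10 → 5 → F; chars BF.
Square: 9.4394/2 → 4, 6.2234/1 → 6; chars 46.
Subsquare: 1.4394/0.0833333 → 17 → r, 0.2234/0.0416667 → 5 → f; chars rf.

BF46rf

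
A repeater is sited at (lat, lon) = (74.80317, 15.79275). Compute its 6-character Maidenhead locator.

JQ74vt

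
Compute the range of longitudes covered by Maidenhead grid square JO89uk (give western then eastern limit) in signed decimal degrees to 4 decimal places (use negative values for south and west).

Field J=9, O=14: +9·20° lon, +14·10° lat → SW at lon 0°, lat 50°.
Square 8, 9: +8·2° lon, +9·1° lat → SW at lon 16°, lat 59°.
Subsquare u=20, k=10: +20·0.0833333° lon, +10·0.0416667° lat → SW at lon 17.6667°, lat 59.4167°.
Cell spans 0.0833333° lon × 0.0416667° lat.
west 17.6667, east 17.7500.

17.6667, 17.7500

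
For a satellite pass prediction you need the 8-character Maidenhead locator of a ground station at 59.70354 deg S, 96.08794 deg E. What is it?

ND80bh01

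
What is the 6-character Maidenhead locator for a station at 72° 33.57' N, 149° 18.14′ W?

BQ52in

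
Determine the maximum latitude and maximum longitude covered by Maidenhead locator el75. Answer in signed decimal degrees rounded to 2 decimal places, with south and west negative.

Field E=4, L=11: +4·20° lon, +11·10° lat → SW at lon -100°, lat 20°.
Square 7, 5: +7·2° lon, +5·1° lat → SW at lon -86°, lat 25°.
Cell spans 2° lon × 1° lat. NE corner is SW corner plus one full cell.
latitude 26.00, longitude -84.00.

26.00, -84.00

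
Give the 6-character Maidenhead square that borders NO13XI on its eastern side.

NO23ai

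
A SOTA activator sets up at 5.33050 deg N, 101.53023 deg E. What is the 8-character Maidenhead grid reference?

Shift to the Maidenhead origin (180°W, 90°S): lon 281.53023, lat 95.33050.
Field: lon ⌊281.53023/20⌋ = 14 → O; lat ⌊95.33050/10⌋ = 9 → J.
Square: lon ⌊1.53023/2⌋ = 0; lat ⌊5.33050/1⌋ = 5.
Subsquare: lon ⌊1.53023/0.0833333⌋ = 18 → s; lat ⌊0.33050/0.0416667⌋ = 7 → h.
Extended square: lon ⌊0.03023/0.00833333⌋ = 3; lat ⌊0.03883/0.00416667⌋ = 9.

OJ05sh39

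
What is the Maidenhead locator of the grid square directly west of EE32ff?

EE32ef

Longitude subsquare f = 5; −1 → 4 = e.
The latitude characters are unchanged.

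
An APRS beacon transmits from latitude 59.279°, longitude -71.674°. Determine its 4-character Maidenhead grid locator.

FO49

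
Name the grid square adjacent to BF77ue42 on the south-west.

BF77ue31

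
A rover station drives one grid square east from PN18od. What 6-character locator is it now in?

PN18pd

Longitude subsquare o = 14; +1 → 15 = p.
The latitude characters are unchanged.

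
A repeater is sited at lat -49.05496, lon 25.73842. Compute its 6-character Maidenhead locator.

Shift to the Maidenhead origin (180°W, 90°S): lon 205.7384, lat 40.9450.
Field: 205.7384/20 → 10 → K, 40.9450/10 → 4 → E; chars KE.
Square: 5.7384/2 → 2, 0.9450/1 → 0; chars 20.
Subsquare: 1.7384/0.0833333 → 20 → u, 0.9450/0.0416667 → 22 → w; chars uw.

KE20uw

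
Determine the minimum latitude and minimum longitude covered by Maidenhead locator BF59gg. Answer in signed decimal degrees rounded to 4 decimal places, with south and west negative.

Field B=1, F=5: +1·20° lon, +5·10° lat → SW at lon -160°, lat -40°.
Square 5, 9: +5·2° lon, +9·1° lat → SW at lon -150°, lat -31°.
Subsquare g=6, g=6: +6·0.0833333° lon, +6·0.0416667° lat → SW at lon -149.5°, lat -30.75°.
latitude -30.7500, longitude -149.5000.

-30.7500, -149.5000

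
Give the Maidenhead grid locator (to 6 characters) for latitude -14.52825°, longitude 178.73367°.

Offset from 180°W / 90°S: lon 358.7337°, lat 75.4718°.
Field: lon ⌊358.7337/20⌋ = 17 → R; lat ⌊75.4718/10⌋ = 7 → H.
Square: lon ⌊18.7337/2⌋ = 9; lat ⌊5.4718/1⌋ = 5.
Subsquare: lon ⌊0.7337/0.0833333⌋ = 8 → i; lat ⌊0.4718/0.0416667⌋ = 11 → l.

RH95il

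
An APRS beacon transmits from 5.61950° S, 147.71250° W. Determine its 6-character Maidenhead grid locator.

BI64dj

Add 180° to longitude and 90° to latitude: 32.2875, 84.3805.
Field (20°×10°, letters A–R): 32.2875/20 → 1 → B, 84.3805/10 → 8 → I; chars BI.
Square (2°×1°, digits 0–9): 12.2875/2 → 6, 4.3805/1 → 4; chars 64.
Subsquare (5′×2.5′, letters a–x): 0.2875/0.0833333 → 3 → d, 0.3805/0.0416667 → 9 → j; chars dj.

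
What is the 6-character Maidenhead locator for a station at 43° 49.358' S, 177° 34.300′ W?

Shift to the Maidenhead origin (180°W, 90°S): lon 2.4283, lat 46.1774.
Field: 2.4283/20 → 0 → A, 46.1774/10 → 4 → E; chars AE.
Square: 2.4283/2 → 1, 6.1774/1 → 6; chars 16.
Subsquare: 0.4283/0.0833333 → 5 → f, 0.1774/0.0416667 → 4 → e; chars fe.

AE16fe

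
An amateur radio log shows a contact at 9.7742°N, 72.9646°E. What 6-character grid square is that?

MJ69ls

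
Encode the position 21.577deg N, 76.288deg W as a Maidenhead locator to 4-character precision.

FL11

Add 180° to longitude and 90° to latitude: 103.71, 111.58.
Field (20°×10°, letters A–R): 103.71/20 → 5 → F, 111.58/10 → 11 → L; chars FL.
Square (2°×1°, digits 0–9): 3.71/2 → 1, 1.58/1 → 1; chars 11.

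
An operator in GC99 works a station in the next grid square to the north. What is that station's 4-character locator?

GD90

Latitude square 9; +1 → 10, wraps to 0, carry into field.
Latitude field C = 2; +1 → 3 = D.
The longitude characters are unchanged.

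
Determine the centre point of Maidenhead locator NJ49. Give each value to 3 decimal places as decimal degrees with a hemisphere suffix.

Field N=13, J=9: +13·20° lon, +9·10° lat → SW at lon 80°, lat 0°.
Square 4, 9: +4·2° lon, +9·1° lat → SW at lon 88°, lat 9°.
Cell spans 2° lon × 1° lat. Centre is SW corner plus half of each.
latitude 9.500° N, longitude 89.000° E.

9.500° N, 89.000° E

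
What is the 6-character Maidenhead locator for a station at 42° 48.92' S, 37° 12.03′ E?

Add 180° to longitude and 90° to latitude: 217.2005, 47.1847.
Field: 217.2005/20 → 10 → K, 47.1847/10 → 4 → E; chars KE.
Square: 17.2005/2 → 8, 7.1847/1 → 7; chars 87.
Subsquare: 1.2005/0.0833333 → 14 → o, 0.1847/0.0416667 → 4 → e; chars oe.

KE87oe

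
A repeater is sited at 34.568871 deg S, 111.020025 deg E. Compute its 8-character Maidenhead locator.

Add 180° to longitude and 90° to latitude: 291.02003, 55.43113.
Field: lon ⌊291.02003/20⌋ = 14 → O; lat ⌊55.43113/10⌋ = 5 → F.
Square: lon ⌊11.02003/2⌋ = 5; lat ⌊5.43113/1⌋ = 5.
Subsquare: lon ⌊1.02003/0.0833333⌋ = 12 → m; lat ⌊0.43113/0.0416667⌋ = 10 → k.
Extended square: lon ⌊0.02003/0.00833333⌋ = 2; lat ⌊0.01446/0.00416667⌋ = 3.

OF55mk23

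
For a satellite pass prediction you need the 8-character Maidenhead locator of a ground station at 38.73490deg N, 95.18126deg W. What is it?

Shift to the Maidenhead origin (180°W, 90°S): lon 84.81874, lat 128.73490.
Field: 84.81874/20 → 4 → E, 128.73490/10 → 12 → M; chars EM.
Square: 4.81874/2 → 2, 8.73490/1 → 8; chars 28.
Subsquare: 0.81874/0.0833333 → 9 → j, 0.73490/0.0416667 → 17 → r; chars jr.
Extended square: 0.06874/0.00833333 → 8, 0.02657/0.00416667 → 6; chars 86.

EM28jr86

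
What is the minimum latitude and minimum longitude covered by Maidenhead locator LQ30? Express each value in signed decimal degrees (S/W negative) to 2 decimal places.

70.00, 46.00

Field L=11, Q=16: +11·20° lon, +16·10° lat → SW at lon 40°, lat 70°.
Square 3, 0: +3·2° lon, +0·1° lat → SW at lon 46°, lat 70°.
latitude 70.00, longitude 46.00.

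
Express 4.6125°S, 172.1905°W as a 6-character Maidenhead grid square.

AI35vj

Add 180° to longitude and 90° to latitude: 7.8095, 85.3875.
Field: lon ⌊7.8095/20⌋ = 0 → A; lat ⌊85.3875/10⌋ = 8 → I.
Square: lon ⌊7.8095/2⌋ = 3; lat ⌊5.3875/1⌋ = 5.
Subsquare: lon ⌊1.8095/0.0833333⌋ = 21 → v; lat ⌊0.3875/0.0416667⌋ = 9 → j.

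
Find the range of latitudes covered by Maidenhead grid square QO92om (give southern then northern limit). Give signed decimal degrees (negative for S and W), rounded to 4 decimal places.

52.5000, 52.5417

Field Q=16, O=14: +16·20° lon, +14·10° lat → SW at lon 140°, lat 50°.
Square 9, 2: +9·2° lon, +2·1° lat → SW at lon 158°, lat 52°.
Subsquare o=14, m=12: +14·0.0833333° lon, +12·0.0416667° lat → SW at lon 159.167°, lat 52.5°.
Cell spans 0.0833333° lon × 0.0416667° lat.
south 52.5000, north 52.5417.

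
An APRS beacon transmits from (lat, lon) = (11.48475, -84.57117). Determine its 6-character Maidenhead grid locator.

Offset from 180°W / 90°S: lon 95.4288°, lat 101.4848°.
Field: 95.4288/20 → 4 → E, 101.4848/10 → 10 → K; chars EK.
Square: 15.4288/2 → 7, 1.4848/1 → 1; chars 71.
Subsquare: 1.4288/0.0833333 → 17 → r, 0.4848/0.0416667 → 11 → l; chars rl.

EK71rl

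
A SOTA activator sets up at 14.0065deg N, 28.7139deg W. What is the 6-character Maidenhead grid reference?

Add 180° to longitude and 90° to latitude: 151.2861, 104.0065.
Field: 151.2861/20 → 7 → H, 104.0065/10 → 10 → K; chars HK.
Square: 11.2861/2 → 5, 4.0065/1 → 4; chars 54.
Subsquare: 1.2861/0.0833333 → 15 → p, 0.0065/0.0416667 → 0 → a; chars pa.

HK54pa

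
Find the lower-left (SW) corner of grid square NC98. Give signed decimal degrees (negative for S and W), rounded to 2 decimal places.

-62.00, 98.00

Field N=13, C=2: +13·20° lon, +2·10° lat → SW at lon 80°, lat -70°.
Square 9, 8: +9·2° lon, +8·1° lat → SW at lon 98°, lat -62°.
latitude -62.00, longitude 98.00.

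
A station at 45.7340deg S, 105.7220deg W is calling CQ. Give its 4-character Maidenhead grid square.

Offset from 180°W / 90°S: lon 74.28°, lat 44.27°.
Field: 74.28/20 → 3 → D, 44.27/10 → 4 → E; chars DE.
Square: 14.28/2 → 7, 4.27/1 → 4; chars 74.

DE74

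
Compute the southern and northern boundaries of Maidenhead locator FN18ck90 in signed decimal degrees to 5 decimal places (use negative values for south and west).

48.41667, 48.42083

Field F=5, N=13: +5·20° lon, +13·10° lat → SW at lon -80°, lat 40°.
Square 1, 8: +1·2° lon, +8·1° lat → SW at lon -78°, lat 48°.
Subsquare c=2, k=10: +2·0.0833333° lon, +10·0.0416667° lat → SW at lon -77.8333°, lat 48.4167°.
Extended square 9, 0: +9·0.00833333° lon, +0·0.00416667° lat → SW at lon -77.7583°, lat 48.4167°.
Cell spans 0.00833333° lon × 0.00416667° lat.
south 48.41667, north 48.42083.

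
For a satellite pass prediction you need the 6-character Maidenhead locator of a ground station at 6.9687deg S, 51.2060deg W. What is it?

Shift to the Maidenhead origin (180°W, 90°S): lon 128.7940, lat 83.0313.
Field (20°×10°, letters A–R): 128.7940/20 → 6 → G, 83.0313/10 → 8 → I; chars GI.
Square (2°×1°, digits 0–9): 8.7940/2 → 4, 3.0313/1 → 3; chars 43.
Subsquare (5′×2.5′, letters a–x): 0.7940/0.0833333 → 9 → j, 0.0313/0.0416667 → 0 → a; chars ja.

GI43ja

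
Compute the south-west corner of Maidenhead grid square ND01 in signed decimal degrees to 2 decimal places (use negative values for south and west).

-59.00, 80.00

Field N=13, D=3: +13·20° lon, +3·10° lat → SW at lon 80°, lat -60°.
Square 0, 1: +0·2° lon, +1·1° lat → SW at lon 80°, lat -59°.
latitude -59.00, longitude 80.00.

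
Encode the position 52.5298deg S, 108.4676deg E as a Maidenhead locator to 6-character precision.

OD47fl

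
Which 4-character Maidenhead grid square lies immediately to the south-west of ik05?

HK94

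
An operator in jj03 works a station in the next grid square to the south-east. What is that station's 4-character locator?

JJ12

Longitude square 0; +1 → 1.
Latitude square 3; −1 → 2.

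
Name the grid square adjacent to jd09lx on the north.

JE00la

Latitude subsquare x = 23; +1 → 24, wraps to 0 = a, carry into square.
Latitude square 9; +1 → 10, wraps to 0, carry into field.
Latitude field D = 3; +1 → 4 = E.
The longitude characters are unchanged.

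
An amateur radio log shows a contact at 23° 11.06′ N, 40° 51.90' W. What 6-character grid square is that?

GL93ne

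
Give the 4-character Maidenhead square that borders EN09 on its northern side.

Latitude square 9; +1 → 10, wraps to 0, carry into field.
Latitude field N = 13; +1 → 14 = O.
The longitude characters are unchanged.

EO00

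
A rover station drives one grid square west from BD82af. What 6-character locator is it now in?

BD72xf

Longitude subsquare a = 0; −1 → -1, wraps to 23 = x, carry into square.
Longitude square 8; −1 → 7.
The latitude characters are unchanged.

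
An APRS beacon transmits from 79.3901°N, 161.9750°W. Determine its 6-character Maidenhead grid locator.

AQ99aj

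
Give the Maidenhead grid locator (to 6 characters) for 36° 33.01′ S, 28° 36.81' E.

KF43hk

Shift to the Maidenhead origin (180°W, 90°S): lon 208.6135, lat 53.4498.
Field: lon ⌊208.6135/20⌋ = 10 → K; lat ⌊53.4498/10⌋ = 5 → F.
Square: lon ⌊8.6135/2⌋ = 4; lat ⌊3.4498/1⌋ = 3.
Subsquare: lon ⌊0.6135/0.0833333⌋ = 7 → h; lat ⌊0.4498/0.0416667⌋ = 10 → k.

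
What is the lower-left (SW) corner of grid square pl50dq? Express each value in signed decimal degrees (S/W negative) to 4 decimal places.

Field P=15, L=11: +15·20° lon, +11·10° lat → SW at lon 120°, lat 20°.
Square 5, 0: +5·2° lon, +0·1° lat → SW at lon 130°, lat 20°.
Subsquare d=3, q=16: +3·0.0833333° lon, +16·0.0416667° lat → SW at lon 130.25°, lat 20.6667°.
latitude 20.6667, longitude 130.2500.

20.6667, 130.2500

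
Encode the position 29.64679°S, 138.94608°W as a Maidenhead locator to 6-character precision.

Add 180° to longitude and 90° to latitude: 41.0539, 60.3532.
Field (20°×10°, letters A–R): 41.0539/20 → 2 → C, 60.3532/10 → 6 → G; chars CG.
Square (2°×1°, digits 0–9): 1.0539/2 → 0, 0.3532/1 → 0; chars 00.
Subsquare (5′×2.5′, letters a–x): 1.0539/0.0833333 → 12 → m, 0.3532/0.0416667 → 8 → i; chars mi.

CG00mi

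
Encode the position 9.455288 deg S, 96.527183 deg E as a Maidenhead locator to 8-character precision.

NI80gn30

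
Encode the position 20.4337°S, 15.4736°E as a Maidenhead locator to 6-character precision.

JG79rn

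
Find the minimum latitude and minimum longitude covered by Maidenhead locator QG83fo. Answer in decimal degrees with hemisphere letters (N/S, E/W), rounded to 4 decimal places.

Field Q=16, G=6: +16·20° lon, +6·10° lat → SW at lon 140°, lat -30°.
Square 8, 3: +8·2° lon, +3·1° lat → SW at lon 156°, lat -27°.
Subsquare f=5, o=14: +5·0.0833333° lon, +14·0.0416667° lat → SW at lon 156.417°, lat -26.4167°.
latitude 26.4167° S, longitude 156.4167° E.

26.4167° S, 156.4167° E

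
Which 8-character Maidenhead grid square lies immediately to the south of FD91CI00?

FD91ch09

Latitude extended square 0; −1 → -1, wraps to 9, carry into subsquare.
Latitude subsquare i = 8; −1 → 7 = h.
The longitude characters are unchanged.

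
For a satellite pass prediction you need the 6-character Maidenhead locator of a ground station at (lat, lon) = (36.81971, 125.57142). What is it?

Offset from 180°W / 90°S: lon 305.5714°, lat 126.8197°.
Field: 305.5714/20 → 15 → P, 126.8197/10 → 12 → M; chars PM.
Square: 5.5714/2 → 2, 6.8197/1 → 6; chars 26.
Subsquare: 1.5714/0.0833333 → 18 → s, 0.8197/0.0416667 → 19 → t; chars st.

PM26st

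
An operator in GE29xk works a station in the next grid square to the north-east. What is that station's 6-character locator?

GE39al

Longitude subsquare x = 23; +1 → 24, wraps to 0 = a, carry into square.
Longitude square 2; +1 → 3.
Latitude subsquare k = 10; +1 → 11 = l.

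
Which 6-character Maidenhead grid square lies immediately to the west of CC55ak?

CC45xk

Longitude subsquare a = 0; −1 → -1, wraps to 23 = x, carry into square.
Longitude square 5; −1 → 4.
The latitude characters are unchanged.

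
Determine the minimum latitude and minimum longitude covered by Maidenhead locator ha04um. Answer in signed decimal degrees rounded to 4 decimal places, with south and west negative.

-85.5000, -38.3333

Field H=7, A=0: +7·20° lon, +0·10° lat → SW at lon -40°, lat -90°.
Square 0, 4: +0·2° lon, +4·1° lat → SW at lon -40°, lat -86°.
Subsquare u=20, m=12: +20·0.0833333° lon, +12·0.0416667° lat → SW at lon -38.3333°, lat -85.5°.
latitude -85.5000, longitude -38.3333.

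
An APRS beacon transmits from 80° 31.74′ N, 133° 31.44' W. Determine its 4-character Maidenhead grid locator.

Offset from 180°W / 90°S: lon 46.48°, lat 170.53°.
Field: lon ⌊46.48/20⌋ = 2 → C; lat ⌊170.53/10⌋ = 17 → R.
Square: lon ⌊6.48/2⌋ = 3; lat ⌊0.53/1⌋ = 0.

CR30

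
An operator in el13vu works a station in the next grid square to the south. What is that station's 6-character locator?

EL13vt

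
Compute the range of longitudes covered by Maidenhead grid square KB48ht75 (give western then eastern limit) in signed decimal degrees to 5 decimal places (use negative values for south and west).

Field K=10, B=1: +10·20° lon, +1·10° lat → SW at lon 20°, lat -80°.
Square 4, 8: +4·2° lon, +8·1° lat → SW at lon 28°, lat -72°.
Subsquare h=7, t=19: +7·0.0833333° lon, +19·0.0416667° lat → SW at lon 28.5833°, lat -71.2083°.
Extended square 7, 5: +7·0.00833333° lon, +5·0.00416667° lat → SW at lon 28.6417°, lat -71.1875°.
Cell spans 0.00833333° lon × 0.00416667° lat.
west 28.64167, east 28.65000.

28.64167, 28.65000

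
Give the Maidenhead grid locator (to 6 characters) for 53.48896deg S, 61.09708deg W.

Shift to the Maidenhead origin (180°W, 90°S): lon 118.9029, lat 36.5110.
Field (20°×10°, letters A–R): 118.9029/20 → 5 → F, 36.5110/10 → 3 → D; chars FD.
Square (2°×1°, digits 0–9): 18.9029/2 → 9, 6.5110/1 → 6; chars 96.
Subsquare (5′×2.5′, letters a–x): 0.9029/0.0833333 → 10 → k, 0.5110/0.0416667 → 12 → m; chars km.

FD96km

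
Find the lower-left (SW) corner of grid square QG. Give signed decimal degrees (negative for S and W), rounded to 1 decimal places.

-30.0, 140.0

Field Q=16, G=6: +16·20° lon, +6·10° lat → SW at lon 140°, lat -30°.
latitude -30.0, longitude 140.0.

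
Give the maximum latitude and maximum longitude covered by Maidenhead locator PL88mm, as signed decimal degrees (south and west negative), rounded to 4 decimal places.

28.5417, 137.0833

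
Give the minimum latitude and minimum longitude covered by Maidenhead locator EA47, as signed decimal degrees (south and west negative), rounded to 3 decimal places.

-83.000, -92.000

Field E=4, A=0: +4·20° lon, +0·10° lat → SW at lon -100°, lat -90°.
Square 4, 7: +4·2° lon, +7·1° lat → SW at lon -92°, lat -83°.
latitude -83.000, longitude -92.000.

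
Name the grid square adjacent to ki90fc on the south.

Latitude subsquare c = 2; −1 → 1 = b.
The longitude characters are unchanged.

KI90fb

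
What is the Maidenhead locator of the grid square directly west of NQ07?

MQ97

Longitude square 0; −1 → -1, wraps to 9, carry into field.
Longitude field N = 13; −1 → 12 = M.
The latitude characters are unchanged.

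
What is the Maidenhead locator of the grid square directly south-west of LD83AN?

LD73xm

Longitude subsquare a = 0; −1 → -1, wraps to 23 = x, carry into square.
Longitude square 8; −1 → 7.
Latitude subsquare n = 13; −1 → 12 = m.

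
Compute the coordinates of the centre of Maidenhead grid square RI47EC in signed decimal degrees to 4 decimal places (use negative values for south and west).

Field R=17, I=8: +17·20° lon, +8·10° lat → SW at lon 160°, lat -10°.
Square 4, 7: +4·2° lon, +7·1° lat → SW at lon 168°, lat -3°.
Subsquare e=4, c=2: +4·0.0833333° lon, +2·0.0416667° lat → SW at lon 168.333°, lat -2.91667°.
Cell spans 0.0833333° lon × 0.0416667° lat. Centre is SW corner plus half of each.
latitude -2.8958, longitude 168.3750.

-2.8958, 168.3750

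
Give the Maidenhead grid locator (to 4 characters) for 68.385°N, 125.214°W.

Shift to the Maidenhead origin (180°W, 90°S): lon 54.79, lat 158.38.
Field: 54.79/20 → 2 → C, 158.38/10 → 15 → P; chars CP.
Square: 14.79/2 → 7, 8.38/1 → 8; chars 78.

CP78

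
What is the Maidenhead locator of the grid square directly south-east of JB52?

Longitude square 5; +1 → 6.
Latitude square 2; −1 → 1.

JB61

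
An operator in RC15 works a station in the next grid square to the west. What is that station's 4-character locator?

RC05

Longitude square 1; −1 → 0.
The latitude characters are unchanged.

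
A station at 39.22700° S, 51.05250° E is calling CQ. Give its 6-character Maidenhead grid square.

Offset from 180°W / 90°S: lon 231.0525°, lat 50.7730°.
Field: 231.0525/20 → 11 → L, 50.7730/10 → 5 → F; chars LF.
Square: 11.0525/2 → 5, 0.7730/1 → 0; chars 50.
Subsquare: 1.0525/0.0833333 → 12 → m, 0.7730/0.0416667 → 18 → s; chars ms.

LF50ms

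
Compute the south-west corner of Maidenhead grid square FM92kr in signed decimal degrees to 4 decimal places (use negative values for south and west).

Field F=5, M=12: +5·20° lon, +12·10° lat → SW at lon -80°, lat 30°.
Square 9, 2: +9·2° lon, +2·1° lat → SW at lon -62°, lat 32°.
Subsquare k=10, r=17: +10·0.0833333° lon, +17·0.0416667° lat → SW at lon -61.1667°, lat 32.7083°.
latitude 32.7083, longitude -61.1667.

32.7083, -61.1667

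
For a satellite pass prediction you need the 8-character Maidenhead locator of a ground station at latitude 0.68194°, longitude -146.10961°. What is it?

BJ60wq63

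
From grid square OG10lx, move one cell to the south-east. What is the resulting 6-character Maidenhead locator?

OG10mw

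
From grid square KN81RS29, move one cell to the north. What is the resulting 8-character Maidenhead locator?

KN81rt20

Latitude extended square 9; +1 → 10, wraps to 0, carry into subsquare.
Latitude subsquare s = 18; +1 → 19 = t.
The longitude characters are unchanged.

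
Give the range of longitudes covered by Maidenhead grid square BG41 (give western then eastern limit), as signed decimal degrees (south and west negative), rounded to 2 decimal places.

-152.00, -150.00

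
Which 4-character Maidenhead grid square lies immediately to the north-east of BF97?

CF08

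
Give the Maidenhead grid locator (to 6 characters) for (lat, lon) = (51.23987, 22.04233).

Add 180° to longitude and 90° to latitude: 202.0423, 141.2399.
Field (20°×10°, letters A–R): 202.0423/20 → 10 → K, 141.2399/10 → 14 → O; chars KO.
Square (2°×1°, digits 0–9): 2.0423/2 → 1, 1.2399/1 → 1; chars 11.
Subsquare (5′×2.5′, letters a–x): 0.0423/0.0833333 → 0 → a, 0.2399/0.0416667 → 5 → f; chars af.

KO11af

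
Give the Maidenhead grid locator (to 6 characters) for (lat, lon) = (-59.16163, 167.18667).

RD30ou

Add 180° to longitude and 90° to latitude: 347.1867, 30.8384.
Field: 347.1867/20 → 17 → R, 30.8384/10 → 3 → D; chars RD.
Square: 7.1867/2 → 3, 0.8384/1 → 0; chars 30.
Subsquare: 1.1867/0.0833333 → 14 → o, 0.8384/0.0416667 → 20 → u; chars ou.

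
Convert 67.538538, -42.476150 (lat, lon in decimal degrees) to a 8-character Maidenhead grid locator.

Offset from 180°W / 90°S: lon 137.52385°, lat 157.53854°.
Field: lon ⌊137.52385/20⌋ = 6 → G; lat ⌊157.53854/10⌋ = 15 → P.
Square: lon ⌊17.52385/2⌋ = 8; lat ⌊7.53854/1⌋ = 7.
Subsquare: lon ⌊1.52385/0.0833333⌋ = 18 → s; lat ⌊0.53854/0.0416667⌋ = 12 → m.
Extended square: lon ⌊0.02385/0.00833333⌋ = 2; lat ⌊0.03854/0.00416667⌋ = 9.

GP87sm29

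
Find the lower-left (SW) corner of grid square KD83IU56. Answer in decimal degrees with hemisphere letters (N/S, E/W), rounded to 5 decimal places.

Field K=10, D=3: +10·20° lon, +3·10° lat → SW at lon 20°, lat -60°.
Square 8, 3: +8·2° lon, +3·1° lat → SW at lon 36°, lat -57°.
Subsquare i=8, u=20: +8·0.0833333° lon, +20·0.0416667° lat → SW at lon 36.6667°, lat -56.1667°.
Extended square 5, 6: +5·0.00833333° lon, +6·0.00416667° lat → SW at lon 36.7083°, lat -56.1417°.
latitude 56.14167° S, longitude 36.70833° E.

56.14167° S, 36.70833° E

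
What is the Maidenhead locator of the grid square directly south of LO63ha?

Latitude subsquare a = 0; −1 → -1, wraps to 23 = x, carry into square.
Latitude square 3; −1 → 2.
The longitude characters are unchanged.

LO62hx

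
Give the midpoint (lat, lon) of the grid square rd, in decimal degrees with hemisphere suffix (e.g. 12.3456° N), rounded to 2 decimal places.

55.00° S, 170.00° E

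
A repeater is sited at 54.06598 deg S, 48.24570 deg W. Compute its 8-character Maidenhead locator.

GD55vw04

Add 180° to longitude and 90° to latitude: 131.75430, 35.93402.
Field: lon ⌊131.75430/20⌋ = 6 → G; lat ⌊35.93402/10⌋ = 3 → D.
Square: lon ⌊11.75430/2⌋ = 5; lat ⌊5.93402/1⌋ = 5.
Subsquare: lon ⌊1.75430/0.0833333⌋ = 21 → v; lat ⌊0.93402/0.0416667⌋ = 22 → w.
Extended square: lon ⌊0.00430/0.00833333⌋ = 0; lat ⌊0.01735/0.00416667⌋ = 4.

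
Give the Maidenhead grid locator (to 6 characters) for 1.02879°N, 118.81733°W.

DJ01oa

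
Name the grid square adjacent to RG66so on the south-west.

Longitude subsquare s = 18; −1 → 17 = r.
Latitude subsquare o = 14; −1 → 13 = n.

RG66rn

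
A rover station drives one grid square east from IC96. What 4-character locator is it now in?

JC06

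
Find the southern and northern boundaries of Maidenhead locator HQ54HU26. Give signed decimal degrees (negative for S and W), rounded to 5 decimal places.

Field H=7, Q=16: +7·20° lon, +16·10° lat → SW at lon -40°, lat 70°.
Square 5, 4: +5·2° lon, +4·1° lat → SW at lon -30°, lat 74°.
Subsquare h=7, u=20: +7·0.0833333° lon, +20·0.0416667° lat → SW at lon -29.4167°, lat 74.8333°.
Extended square 2, 6: +2·0.00833333° lon, +6·0.00416667° lat → SW at lon -29.4°, lat 74.8583°.
Cell spans 0.00833333° lon × 0.00416667° lat.
south 74.85833, north 74.86250.

74.85833, 74.86250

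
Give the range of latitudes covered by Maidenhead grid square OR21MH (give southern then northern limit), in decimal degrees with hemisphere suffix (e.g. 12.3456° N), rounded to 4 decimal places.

Field O=14, R=17: +14·20° lon, +17·10° lat → SW at lon 100°, lat 80°.
Square 2, 1: +2·2° lon, +1·1° lat → SW at lon 104°, lat 81°.
Subsquare m=12, h=7: +12·0.0833333° lon, +7·0.0416667° lat → SW at lon 105°, lat 81.2917°.
Cell spans 0.0833333° lon × 0.0416667° lat.
south 81.2917° N, north 81.3333° N.

81.2917° N, 81.3333° N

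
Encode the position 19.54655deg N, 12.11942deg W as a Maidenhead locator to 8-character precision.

IK39wn51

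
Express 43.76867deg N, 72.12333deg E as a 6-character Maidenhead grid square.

MN63bs

Offset from 180°W / 90°S: lon 252.1233°, lat 133.7687°.
Field: 252.1233/20 → 12 → M, 133.7687/10 → 13 → N; chars MN.
Square: 12.1233/2 → 6, 3.7687/1 → 3; chars 63.
Subsquare: 0.1233/0.0833333 → 1 → b, 0.7687/0.0416667 → 18 → s; chars bs.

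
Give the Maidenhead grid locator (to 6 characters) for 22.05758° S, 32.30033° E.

KG67dw

Shift to the Maidenhead origin (180°W, 90°S): lon 212.3003, lat 67.9424.
Field: 212.3003/20 → 10 → K, 67.9424/10 → 6 → G; chars KG.
Square: 12.3003/2 → 6, 7.9424/1 → 7; chars 67.
Subsquare: 0.3003/0.0833333 → 3 → d, 0.9424/0.0416667 → 22 → w; chars dw.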